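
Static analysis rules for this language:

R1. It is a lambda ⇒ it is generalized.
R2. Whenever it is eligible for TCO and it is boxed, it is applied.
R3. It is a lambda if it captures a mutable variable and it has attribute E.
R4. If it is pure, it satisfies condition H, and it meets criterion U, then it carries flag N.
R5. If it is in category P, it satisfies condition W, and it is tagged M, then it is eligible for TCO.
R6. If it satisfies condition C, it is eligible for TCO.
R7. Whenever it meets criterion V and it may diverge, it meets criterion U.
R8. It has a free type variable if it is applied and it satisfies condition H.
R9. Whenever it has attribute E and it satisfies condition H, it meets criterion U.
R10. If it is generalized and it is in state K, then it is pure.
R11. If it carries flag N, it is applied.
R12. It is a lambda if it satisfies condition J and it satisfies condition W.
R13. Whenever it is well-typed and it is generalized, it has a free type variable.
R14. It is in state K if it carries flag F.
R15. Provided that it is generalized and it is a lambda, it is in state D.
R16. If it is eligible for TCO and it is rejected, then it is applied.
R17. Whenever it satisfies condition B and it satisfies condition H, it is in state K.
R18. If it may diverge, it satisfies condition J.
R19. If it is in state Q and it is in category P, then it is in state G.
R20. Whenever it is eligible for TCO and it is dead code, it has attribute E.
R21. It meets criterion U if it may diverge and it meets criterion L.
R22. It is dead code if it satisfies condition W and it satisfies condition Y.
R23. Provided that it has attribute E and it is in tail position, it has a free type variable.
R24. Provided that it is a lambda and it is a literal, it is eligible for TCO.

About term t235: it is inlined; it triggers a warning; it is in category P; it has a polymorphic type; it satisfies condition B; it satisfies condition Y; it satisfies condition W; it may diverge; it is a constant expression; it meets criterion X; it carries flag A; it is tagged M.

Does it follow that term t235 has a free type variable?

No

Forward chaining from the given facts derives: is eligible for TCO, satisfies condition J, is dead code, is a lambda, has attribute E, is generalized, is in state D.
Rules concluding "it has a free type variable": R8 needs "it is applied"; R13 needs "it is well-typed"; R23 needs "it is in tail position" — none of these are established.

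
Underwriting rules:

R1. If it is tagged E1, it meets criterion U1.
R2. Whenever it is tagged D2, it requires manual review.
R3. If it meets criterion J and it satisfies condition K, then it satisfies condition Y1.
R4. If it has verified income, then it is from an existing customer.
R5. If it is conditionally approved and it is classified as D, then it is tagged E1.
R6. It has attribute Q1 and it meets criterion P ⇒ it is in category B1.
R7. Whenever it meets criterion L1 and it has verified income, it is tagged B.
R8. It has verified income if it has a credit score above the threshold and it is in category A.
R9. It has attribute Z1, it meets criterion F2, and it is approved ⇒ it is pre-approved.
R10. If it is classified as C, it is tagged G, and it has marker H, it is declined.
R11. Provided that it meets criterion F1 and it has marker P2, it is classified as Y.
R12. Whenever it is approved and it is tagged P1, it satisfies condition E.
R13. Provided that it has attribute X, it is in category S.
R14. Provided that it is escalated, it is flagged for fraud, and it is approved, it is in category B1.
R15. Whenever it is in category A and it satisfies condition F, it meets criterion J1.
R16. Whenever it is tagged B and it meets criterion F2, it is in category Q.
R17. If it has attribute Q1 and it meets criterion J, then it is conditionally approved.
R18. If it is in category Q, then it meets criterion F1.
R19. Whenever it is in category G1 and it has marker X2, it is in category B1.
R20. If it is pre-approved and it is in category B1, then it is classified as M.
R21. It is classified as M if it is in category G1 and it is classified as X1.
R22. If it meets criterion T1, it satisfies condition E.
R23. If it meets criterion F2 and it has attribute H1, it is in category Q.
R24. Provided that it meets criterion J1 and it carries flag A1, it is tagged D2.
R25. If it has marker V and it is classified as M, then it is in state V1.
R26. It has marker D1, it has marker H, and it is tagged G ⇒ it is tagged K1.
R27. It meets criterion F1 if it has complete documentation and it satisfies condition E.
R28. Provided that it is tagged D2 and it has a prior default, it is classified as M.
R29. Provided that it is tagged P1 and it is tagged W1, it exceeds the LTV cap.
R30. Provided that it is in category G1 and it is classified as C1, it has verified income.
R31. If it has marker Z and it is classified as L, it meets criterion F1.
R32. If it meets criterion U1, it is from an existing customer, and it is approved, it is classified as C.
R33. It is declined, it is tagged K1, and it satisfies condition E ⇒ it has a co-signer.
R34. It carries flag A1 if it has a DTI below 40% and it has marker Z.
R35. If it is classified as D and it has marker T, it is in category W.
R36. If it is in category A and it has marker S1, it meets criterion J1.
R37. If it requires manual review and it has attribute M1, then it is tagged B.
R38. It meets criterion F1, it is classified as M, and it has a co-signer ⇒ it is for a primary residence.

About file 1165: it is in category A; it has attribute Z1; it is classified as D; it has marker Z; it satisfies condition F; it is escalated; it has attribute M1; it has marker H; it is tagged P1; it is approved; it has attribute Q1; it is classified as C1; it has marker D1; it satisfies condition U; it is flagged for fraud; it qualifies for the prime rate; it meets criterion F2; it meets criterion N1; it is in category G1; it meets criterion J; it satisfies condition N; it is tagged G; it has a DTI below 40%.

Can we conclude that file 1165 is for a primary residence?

Yes

By R9 (it has attribute Z1, it meets criterion F2, it is approved): it is pre-approved.
By R12 (it is approved, it is tagged P1): it satisfies condition E.
By R14 (it is escalated, it is flagged for fraud, it is approved): it is in category B1.
By R15 (it is in category A, it satisfies condition F): it meets criterion J1.
By R17 (it has attribute Q1, it meets criterion J): it is conditionally approved.
By R20 (it is pre-approved, it is in category B1): it is classified as M.
By R26 (it has marker D1, it has marker H, it is tagged G): it is tagged K1.
By R30 (it is in category G1, it is classified as C1): it has verified income.
By R34 (it has a DTI below 40%, it has marker Z): it carries flag A1.
By R4 (it has verified income): it is from an existing customer.
By R5 (it is conditionally approved, it is classified as D): it is tagged E1.
By R24 (it meets criterion J1, it carries flag A1): it is tagged D2.
By R1 (it is tagged E1): it meets criterion U1.
By R2 (it is tagged D2): it requires manual review.
By R32 (it meets criterion U1, it is from an existing customer, it is approved): it is classified as C.
By R37 (it requires manual review, it has attribute M1): it is tagged B.
By R10 (it is classified as C, it is tagged G, it has marker H): it is declined.
By R16 (it is tagged B, it meets criterion F2): it is in category Q.
By R18 (it is in category Q): it meets criterion F1.
By R33 (it is declined, it is tagged K1, it satisfies condition E): it has a co-signer.
By R38 (it meets criterion F1, it is classified as M, it has a co-signer): it is for a primary residence.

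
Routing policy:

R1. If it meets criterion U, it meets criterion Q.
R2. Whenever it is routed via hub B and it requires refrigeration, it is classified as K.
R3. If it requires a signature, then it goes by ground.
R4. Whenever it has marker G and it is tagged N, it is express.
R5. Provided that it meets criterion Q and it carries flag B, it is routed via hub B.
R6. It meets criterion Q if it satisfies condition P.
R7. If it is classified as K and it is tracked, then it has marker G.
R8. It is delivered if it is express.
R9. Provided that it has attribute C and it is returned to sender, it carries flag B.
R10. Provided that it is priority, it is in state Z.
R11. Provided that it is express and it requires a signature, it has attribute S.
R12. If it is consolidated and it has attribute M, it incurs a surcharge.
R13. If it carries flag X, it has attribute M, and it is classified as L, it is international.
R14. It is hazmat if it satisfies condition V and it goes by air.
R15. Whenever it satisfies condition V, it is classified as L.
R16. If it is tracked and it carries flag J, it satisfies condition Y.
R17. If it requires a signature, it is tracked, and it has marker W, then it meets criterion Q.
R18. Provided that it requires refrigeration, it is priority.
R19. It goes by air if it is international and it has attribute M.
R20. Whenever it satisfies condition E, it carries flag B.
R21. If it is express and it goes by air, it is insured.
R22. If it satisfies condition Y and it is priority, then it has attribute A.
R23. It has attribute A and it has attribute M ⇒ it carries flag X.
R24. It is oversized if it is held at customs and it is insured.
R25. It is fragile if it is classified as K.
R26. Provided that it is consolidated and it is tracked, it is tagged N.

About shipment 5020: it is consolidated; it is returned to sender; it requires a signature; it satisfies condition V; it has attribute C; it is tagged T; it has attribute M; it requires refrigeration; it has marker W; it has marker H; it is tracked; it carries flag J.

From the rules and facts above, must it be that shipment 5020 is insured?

Yes

By R9 (it has attribute C, it is returned to sender): it carries flag B.
By R15 (it satisfies condition V): it is classified as L.
By R16 (it is tracked, it carries flag J): it satisfies condition Y.
By R17 (it requires a signature, it is tracked, it has marker W): it meets criterion Q.
By R18 (it requires refrigeration): it is priority.
By R22 (it satisfies condition Y, it is priority): it has attribute A.
By R23 (it has attribute A, it has attribute M): it carries flag X.
By R26 (it is consolidated, it is tracked): it is tagged N.
By R5 (it meets criterion Q, it carries flag B): it is routed via hub B.
By R13 (it carries flag X, it has attribute M, it is classified as L): it is international.
By R19 (it is international, it has attribute M): it goes by air.
By R2 (it is routed via hub B, it requires refrigeration): it is classified as K.
By R7 (it is classified as K, it is tracked): it has marker G.
By R4 (it has marker G, it is tagged N): it is express.
By R21 (it is express, it goes by air): it is insured.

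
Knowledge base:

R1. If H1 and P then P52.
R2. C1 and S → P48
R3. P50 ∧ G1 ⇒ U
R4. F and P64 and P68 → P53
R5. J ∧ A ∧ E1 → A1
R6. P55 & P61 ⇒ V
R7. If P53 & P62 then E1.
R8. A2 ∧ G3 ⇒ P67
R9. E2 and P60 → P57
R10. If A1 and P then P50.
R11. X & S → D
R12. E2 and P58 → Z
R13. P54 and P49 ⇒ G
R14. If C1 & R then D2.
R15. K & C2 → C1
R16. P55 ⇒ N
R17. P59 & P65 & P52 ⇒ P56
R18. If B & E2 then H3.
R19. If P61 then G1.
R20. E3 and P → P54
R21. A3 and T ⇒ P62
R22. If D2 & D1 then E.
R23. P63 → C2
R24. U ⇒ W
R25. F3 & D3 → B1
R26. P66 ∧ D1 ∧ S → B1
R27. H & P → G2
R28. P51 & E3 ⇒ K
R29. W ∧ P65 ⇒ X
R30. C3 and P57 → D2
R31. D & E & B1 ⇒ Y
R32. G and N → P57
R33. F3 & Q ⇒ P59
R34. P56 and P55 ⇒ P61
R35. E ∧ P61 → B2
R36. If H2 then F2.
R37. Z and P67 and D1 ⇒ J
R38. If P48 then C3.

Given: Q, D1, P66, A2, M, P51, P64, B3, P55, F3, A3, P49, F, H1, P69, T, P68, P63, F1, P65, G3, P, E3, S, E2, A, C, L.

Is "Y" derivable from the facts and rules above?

No

Forward chaining from the given facts derives: P52, P53, P67, N, P54, P62, C2, B1, K, P59, E1, G, C1, P56, P57, P61, P48, V, G1, C3, D2, E, B2.
The only rule concluding Y is R31, which needs D; that is never established.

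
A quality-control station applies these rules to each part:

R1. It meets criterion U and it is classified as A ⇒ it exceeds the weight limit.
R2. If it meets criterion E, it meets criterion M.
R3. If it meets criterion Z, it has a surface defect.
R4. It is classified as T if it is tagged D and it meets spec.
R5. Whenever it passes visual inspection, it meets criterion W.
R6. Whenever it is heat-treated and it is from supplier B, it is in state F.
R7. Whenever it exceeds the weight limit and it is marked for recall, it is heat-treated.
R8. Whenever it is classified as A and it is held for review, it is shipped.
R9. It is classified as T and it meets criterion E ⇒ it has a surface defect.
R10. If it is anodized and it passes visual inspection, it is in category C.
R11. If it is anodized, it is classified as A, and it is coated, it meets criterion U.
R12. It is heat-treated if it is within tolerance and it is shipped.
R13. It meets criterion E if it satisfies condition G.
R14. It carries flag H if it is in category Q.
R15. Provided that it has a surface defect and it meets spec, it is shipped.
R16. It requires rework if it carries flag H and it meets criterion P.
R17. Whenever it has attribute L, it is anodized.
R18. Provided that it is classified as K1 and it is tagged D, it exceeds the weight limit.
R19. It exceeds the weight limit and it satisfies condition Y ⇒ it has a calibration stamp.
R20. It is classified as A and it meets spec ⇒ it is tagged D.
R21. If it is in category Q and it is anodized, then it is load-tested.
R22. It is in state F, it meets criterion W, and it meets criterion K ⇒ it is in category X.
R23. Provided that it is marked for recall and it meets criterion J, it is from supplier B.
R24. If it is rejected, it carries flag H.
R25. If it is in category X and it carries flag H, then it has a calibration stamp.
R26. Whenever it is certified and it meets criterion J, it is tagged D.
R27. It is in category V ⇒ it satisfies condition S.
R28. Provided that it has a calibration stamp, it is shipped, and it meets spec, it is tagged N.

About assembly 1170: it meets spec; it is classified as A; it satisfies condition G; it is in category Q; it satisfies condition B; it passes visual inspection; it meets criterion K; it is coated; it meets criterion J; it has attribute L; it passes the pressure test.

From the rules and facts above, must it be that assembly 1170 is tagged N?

No

Forward chaining from the given facts derives: meets criterion W, meets criterion E, carries flag H, is anodized, is tagged D, is load-tested, meets criterion M, is classified as T, has a surface defect, is in category C, meets criterion U, is shipped, exceeds the weight limit.
The only rule concluding "it is tagged N" is R28, which needs "it has a calibration stamp"; that is never established.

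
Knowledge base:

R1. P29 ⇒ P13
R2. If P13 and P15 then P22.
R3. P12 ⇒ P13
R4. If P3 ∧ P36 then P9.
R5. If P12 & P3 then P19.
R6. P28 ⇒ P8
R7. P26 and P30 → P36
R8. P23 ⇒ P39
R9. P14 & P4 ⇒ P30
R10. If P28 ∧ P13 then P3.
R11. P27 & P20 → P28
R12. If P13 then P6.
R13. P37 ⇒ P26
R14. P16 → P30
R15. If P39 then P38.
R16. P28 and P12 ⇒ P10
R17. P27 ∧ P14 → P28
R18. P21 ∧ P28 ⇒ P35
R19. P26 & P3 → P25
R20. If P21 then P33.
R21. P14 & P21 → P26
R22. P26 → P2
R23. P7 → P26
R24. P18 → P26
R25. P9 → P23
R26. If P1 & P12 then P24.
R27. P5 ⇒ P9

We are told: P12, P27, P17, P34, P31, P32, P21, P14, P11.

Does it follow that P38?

Forward chaining from the given facts derives: P13, P6, P28, P35, P33, P26, P2, P8, P3, P10, P25, P19.
The only rule concluding P38 is R15, which needs P39; that is never established.

No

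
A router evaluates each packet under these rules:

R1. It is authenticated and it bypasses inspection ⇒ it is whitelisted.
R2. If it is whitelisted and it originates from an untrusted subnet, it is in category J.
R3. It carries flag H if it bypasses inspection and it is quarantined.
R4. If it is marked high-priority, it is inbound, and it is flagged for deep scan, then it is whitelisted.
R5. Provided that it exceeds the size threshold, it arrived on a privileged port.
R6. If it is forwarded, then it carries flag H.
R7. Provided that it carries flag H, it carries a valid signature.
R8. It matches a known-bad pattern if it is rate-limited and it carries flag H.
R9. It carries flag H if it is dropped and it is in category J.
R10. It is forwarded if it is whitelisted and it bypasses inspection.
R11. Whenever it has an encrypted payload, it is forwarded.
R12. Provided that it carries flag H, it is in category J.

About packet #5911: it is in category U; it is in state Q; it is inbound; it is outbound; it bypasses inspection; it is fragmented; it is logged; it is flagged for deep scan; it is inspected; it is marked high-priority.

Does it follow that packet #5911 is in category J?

By R4 (it is marked high-priority, it is inbound, it is flagged for deep scan): it is whitelisted.
By R10 (it is whitelisted, it bypasses inspection): it is forwarded.
By R6 (it is forwarded): it carries flag H.
By R12 (it carries flag H): it is in category J.

Yes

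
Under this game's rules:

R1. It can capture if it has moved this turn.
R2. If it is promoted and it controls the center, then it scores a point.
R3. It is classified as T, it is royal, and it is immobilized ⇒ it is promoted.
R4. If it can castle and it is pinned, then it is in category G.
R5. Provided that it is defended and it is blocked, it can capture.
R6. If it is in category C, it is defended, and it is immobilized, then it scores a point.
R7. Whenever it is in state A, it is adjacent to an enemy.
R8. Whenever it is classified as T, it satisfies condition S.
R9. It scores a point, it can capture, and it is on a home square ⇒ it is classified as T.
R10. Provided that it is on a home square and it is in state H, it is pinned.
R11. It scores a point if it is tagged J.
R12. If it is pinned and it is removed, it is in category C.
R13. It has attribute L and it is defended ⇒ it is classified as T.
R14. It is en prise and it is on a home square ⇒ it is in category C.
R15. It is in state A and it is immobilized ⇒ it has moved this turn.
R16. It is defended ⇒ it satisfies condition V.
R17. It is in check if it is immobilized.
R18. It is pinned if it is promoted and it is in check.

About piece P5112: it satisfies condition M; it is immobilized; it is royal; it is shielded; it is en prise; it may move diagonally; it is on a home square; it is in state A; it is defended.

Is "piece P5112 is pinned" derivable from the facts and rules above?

By R14 (it is en prise, it is on a home square): it is in category C.
By R15 (it is in state A, it is immobilized): it has moved this turn.
By R17 (it is immobilized): it is in check.
By R1 (it has moved this turn): it can capture.
By R6 (it is in category C, it is defended, it is immobilized): it scores a point.
By R9 (it scores a point, it can capture, it is on a home square): it is classified as T.
By R3 (it is classified as T, it is royal, it is immobilized): it is promoted.
By R18 (it is promoted, it is in check): it is pinned.

Yes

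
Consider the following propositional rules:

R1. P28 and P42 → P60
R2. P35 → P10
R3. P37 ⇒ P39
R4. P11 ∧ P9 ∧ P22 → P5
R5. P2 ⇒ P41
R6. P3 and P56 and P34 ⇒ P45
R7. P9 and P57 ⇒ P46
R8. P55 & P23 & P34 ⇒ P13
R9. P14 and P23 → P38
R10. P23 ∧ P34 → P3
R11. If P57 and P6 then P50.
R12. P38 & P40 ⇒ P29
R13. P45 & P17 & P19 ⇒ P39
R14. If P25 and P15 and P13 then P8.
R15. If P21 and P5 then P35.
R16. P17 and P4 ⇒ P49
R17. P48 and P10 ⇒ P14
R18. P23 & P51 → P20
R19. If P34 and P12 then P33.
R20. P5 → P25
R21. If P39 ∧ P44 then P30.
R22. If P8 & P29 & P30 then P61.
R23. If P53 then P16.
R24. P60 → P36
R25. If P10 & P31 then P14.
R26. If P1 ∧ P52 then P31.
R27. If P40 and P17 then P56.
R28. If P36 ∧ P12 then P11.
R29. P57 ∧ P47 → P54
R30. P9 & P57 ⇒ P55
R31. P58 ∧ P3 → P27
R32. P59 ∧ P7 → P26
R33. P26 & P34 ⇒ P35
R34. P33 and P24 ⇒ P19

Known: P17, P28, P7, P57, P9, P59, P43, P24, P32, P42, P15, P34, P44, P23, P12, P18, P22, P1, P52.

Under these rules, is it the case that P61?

No

Forward chaining from the given facts derives: P60, P46, P3, P33, P36, P31, P11, P55, P26, P35, P19, P10, P5, P13, P25, P14, P38, P8.
The only rule concluding P61 is R22, which needs P29; that is never established.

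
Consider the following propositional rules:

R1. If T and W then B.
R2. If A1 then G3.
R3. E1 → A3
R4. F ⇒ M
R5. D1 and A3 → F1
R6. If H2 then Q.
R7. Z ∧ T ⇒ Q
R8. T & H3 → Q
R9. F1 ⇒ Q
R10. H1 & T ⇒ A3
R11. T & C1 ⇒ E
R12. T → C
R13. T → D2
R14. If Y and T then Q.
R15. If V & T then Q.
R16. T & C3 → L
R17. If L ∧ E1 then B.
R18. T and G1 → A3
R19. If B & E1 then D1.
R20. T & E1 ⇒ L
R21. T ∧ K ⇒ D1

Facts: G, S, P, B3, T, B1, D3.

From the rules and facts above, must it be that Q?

Forward chaining from the given facts derives: C, D2.
Rules concluding Q: R6 needs H2; R7 needs Z; R8 needs H3; R9 needs F1; R14 needs Y; R15 needs V — none of these are established.

No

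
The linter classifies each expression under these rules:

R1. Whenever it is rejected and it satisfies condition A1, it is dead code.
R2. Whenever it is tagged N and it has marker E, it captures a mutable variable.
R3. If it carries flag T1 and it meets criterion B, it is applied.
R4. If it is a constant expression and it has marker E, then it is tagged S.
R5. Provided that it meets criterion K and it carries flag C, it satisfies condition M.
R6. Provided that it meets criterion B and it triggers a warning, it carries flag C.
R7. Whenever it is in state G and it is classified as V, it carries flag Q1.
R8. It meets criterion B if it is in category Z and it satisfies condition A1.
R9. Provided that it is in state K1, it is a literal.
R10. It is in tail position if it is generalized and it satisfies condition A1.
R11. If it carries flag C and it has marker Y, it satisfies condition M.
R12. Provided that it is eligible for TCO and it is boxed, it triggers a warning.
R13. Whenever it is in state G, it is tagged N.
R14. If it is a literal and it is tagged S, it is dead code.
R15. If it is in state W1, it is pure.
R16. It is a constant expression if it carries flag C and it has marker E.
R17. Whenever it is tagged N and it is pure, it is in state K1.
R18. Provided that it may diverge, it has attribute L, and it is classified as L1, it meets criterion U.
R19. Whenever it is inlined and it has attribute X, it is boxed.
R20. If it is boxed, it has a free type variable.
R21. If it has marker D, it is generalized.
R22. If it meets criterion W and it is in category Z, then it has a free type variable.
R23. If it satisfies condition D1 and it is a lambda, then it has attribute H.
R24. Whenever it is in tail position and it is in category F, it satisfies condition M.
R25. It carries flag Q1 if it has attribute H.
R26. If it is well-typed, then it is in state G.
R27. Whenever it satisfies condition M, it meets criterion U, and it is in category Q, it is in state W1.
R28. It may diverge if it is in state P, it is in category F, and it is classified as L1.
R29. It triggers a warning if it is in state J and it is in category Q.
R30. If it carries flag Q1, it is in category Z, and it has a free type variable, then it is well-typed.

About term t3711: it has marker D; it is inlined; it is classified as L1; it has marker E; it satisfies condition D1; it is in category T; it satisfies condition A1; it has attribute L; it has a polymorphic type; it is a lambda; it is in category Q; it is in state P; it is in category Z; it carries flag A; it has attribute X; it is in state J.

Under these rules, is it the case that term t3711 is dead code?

Forward chaining from the given facts derives: meets criterion B, is boxed, has a free type variable, is generalized, has attribute H, carries flag Q1, triggers a warning, is well-typed, carries flag C, is in tail position, is a constant expression, is in state G, is tagged S, is tagged N, captures a mutable variable.
Rules concluding "it is dead code": R1 needs "it is rejected"; R14 needs "it is a literal" — none of these are established.

No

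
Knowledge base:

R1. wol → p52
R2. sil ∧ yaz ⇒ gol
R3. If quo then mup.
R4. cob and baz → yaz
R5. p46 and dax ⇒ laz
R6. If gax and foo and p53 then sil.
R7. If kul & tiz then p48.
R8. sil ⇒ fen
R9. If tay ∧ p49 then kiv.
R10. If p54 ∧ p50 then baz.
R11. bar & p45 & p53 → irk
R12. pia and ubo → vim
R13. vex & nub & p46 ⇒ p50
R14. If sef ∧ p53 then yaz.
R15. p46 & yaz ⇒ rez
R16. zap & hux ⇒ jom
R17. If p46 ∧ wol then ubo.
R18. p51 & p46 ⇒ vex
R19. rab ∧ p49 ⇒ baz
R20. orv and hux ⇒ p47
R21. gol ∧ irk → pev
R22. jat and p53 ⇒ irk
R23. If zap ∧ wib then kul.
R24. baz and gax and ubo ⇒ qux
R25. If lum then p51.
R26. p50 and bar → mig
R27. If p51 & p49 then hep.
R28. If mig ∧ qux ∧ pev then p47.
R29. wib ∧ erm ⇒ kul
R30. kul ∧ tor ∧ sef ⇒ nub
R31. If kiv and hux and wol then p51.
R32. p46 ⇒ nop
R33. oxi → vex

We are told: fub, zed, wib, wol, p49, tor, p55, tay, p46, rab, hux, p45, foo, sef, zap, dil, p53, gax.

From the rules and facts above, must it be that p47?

No

Forward chaining from the given facts derives: p52, sil, fen, kiv, yaz, rez, jom, ubo, baz, kul, qux, nub, p51, nop, gol, vex, hep, p50.
Rules concluding p47: R20 needs orv; R28 needs mig — none of these are established.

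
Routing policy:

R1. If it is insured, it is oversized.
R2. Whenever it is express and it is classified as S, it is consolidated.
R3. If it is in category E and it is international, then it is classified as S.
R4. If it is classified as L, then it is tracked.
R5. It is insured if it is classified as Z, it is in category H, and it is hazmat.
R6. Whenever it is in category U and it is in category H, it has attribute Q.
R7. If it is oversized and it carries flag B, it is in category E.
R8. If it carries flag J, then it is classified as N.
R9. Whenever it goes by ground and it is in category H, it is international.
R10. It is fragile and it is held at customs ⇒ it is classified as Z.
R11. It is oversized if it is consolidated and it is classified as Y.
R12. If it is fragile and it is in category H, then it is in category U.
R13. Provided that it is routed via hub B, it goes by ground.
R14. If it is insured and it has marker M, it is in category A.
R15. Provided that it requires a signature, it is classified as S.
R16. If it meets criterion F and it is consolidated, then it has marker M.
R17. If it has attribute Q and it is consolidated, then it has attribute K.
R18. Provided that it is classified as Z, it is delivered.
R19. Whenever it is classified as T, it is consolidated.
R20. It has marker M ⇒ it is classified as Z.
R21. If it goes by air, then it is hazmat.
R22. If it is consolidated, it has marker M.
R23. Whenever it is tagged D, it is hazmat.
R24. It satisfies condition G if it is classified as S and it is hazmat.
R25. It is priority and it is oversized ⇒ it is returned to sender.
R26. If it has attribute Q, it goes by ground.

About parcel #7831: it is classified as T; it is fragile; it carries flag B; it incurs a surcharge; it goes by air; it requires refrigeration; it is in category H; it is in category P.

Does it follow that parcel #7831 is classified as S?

By R12 (it is fragile, it is in category H): it is in category U.
By R19 (it is classified as T): it is consolidated.
By R21 (it goes by air): it is hazmat.
By R22 (it is consolidated): it has marker M.
By R6 (it is in category U, it is in category H): it has attribute Q.
By R20 (it has marker M): it is classified as Z.
By R26 (it has attribute Q): it goes by ground.
By R5 (it is classified as Z, it is in category H, it is hazmat): it is insured.
By R9 (it goes by ground, it is in category H): it is international.
By R1 (it is insured): it is oversized.
By R7 (it is oversized, it carries flag B): it is in category E.
By R3 (it is in category E, it is international): it is classified as S.

Yes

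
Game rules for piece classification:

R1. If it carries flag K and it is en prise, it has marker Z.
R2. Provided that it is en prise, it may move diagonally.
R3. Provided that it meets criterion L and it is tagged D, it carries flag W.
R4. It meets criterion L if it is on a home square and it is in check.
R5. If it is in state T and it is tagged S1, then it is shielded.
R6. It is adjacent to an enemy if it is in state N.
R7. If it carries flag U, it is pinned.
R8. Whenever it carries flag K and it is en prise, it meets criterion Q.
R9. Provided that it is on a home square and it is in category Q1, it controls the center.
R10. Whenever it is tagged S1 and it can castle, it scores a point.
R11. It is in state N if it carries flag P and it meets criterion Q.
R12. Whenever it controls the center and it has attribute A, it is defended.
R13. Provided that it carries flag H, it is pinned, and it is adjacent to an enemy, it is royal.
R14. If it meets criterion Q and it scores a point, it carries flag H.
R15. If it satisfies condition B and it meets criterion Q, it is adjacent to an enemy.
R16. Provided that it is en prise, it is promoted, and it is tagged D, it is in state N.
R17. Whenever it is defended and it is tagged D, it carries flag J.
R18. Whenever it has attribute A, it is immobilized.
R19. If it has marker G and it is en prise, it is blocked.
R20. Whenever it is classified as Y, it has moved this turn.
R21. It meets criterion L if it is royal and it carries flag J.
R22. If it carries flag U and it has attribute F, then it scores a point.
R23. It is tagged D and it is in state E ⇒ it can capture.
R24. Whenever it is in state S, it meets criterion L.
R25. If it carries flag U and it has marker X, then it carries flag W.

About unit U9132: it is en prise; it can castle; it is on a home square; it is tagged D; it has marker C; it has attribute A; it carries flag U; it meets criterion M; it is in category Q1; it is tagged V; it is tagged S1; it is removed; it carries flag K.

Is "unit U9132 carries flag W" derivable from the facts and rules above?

No

Forward chaining from the given facts derives: has marker Z, may move diagonally, is pinned, meets criterion Q, controls the center, scores a point, is defended, carries flag H, carries flag J, is immobilized.
Rules concluding "it carries flag W": R3 needs "it meets criterion L"; R25 needs "it has marker X" — none of these are established.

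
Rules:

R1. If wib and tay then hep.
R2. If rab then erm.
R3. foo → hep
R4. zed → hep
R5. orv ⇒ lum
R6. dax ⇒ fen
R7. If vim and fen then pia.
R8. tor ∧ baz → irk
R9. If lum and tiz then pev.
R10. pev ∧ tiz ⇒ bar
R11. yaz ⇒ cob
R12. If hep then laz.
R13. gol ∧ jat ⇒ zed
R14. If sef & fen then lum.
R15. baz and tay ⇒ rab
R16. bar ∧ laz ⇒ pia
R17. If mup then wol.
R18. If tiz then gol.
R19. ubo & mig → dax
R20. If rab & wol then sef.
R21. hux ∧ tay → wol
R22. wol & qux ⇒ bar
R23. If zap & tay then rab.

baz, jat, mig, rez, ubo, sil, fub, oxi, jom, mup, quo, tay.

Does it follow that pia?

Forward chaining from the given facts derives: rab, wol, dax, sef, erm, fen, lum.
Rules concluding pia: R7 needs vim; R16 needs bar — none of these are established.

No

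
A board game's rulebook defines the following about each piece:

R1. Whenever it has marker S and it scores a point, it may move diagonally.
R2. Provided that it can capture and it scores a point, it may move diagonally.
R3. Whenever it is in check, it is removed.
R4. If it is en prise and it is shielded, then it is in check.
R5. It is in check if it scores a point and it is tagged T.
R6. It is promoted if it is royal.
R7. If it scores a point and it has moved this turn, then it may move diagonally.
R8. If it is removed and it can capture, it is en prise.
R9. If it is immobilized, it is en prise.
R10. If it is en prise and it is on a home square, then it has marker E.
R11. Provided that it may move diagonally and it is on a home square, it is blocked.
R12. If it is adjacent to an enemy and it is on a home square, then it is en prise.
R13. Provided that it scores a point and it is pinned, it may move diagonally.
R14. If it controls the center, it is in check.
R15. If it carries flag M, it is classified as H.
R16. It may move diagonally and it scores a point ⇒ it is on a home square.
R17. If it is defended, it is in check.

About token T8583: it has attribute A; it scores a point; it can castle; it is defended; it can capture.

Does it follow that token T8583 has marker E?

Yes

By R2 (it can capture, it scores a point): it may move diagonally.
By R16 (it may move diagonally, it scores a point): it is on a home square.
By R17 (it is defended): it is in check.
By R3 (it is in check): it is removed.
By R8 (it is removed, it can capture): it is en prise.
By R10 (it is en prise, it is on a home square): it has marker E.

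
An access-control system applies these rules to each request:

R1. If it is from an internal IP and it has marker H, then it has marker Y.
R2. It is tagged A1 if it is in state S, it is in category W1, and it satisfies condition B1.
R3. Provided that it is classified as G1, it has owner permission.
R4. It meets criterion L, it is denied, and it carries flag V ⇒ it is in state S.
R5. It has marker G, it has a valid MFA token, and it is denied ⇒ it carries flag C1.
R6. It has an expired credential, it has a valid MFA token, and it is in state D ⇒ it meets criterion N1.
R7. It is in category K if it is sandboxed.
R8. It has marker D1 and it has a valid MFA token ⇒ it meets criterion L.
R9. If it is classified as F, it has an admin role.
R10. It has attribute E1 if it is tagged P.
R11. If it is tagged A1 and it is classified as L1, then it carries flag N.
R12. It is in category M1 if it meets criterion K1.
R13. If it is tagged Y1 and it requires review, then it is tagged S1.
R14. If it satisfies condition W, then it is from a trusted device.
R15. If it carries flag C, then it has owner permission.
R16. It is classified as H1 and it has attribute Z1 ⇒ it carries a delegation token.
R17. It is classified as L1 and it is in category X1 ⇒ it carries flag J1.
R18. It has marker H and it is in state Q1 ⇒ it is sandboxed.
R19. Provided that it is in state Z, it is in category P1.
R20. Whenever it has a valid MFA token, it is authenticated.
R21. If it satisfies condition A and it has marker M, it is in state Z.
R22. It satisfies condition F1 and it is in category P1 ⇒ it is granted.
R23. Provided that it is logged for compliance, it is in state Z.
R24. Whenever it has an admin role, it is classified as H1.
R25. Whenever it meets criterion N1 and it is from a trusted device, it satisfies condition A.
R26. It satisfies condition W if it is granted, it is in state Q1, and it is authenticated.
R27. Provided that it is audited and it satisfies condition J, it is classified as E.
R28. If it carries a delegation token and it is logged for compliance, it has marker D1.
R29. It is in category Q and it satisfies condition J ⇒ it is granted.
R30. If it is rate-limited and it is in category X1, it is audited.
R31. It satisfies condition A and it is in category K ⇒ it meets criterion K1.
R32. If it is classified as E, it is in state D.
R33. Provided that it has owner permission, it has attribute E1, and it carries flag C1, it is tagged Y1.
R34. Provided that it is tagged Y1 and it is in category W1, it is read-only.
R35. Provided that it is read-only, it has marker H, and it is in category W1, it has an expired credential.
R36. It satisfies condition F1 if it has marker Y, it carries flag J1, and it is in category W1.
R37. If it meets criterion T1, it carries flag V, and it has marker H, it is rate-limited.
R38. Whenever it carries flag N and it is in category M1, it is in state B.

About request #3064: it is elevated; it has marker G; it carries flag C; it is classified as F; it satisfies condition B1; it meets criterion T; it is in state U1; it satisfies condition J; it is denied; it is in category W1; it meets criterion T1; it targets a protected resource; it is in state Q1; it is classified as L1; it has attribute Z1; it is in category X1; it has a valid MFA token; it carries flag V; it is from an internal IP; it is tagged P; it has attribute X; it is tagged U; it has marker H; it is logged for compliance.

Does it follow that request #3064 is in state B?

By R1 (it is from an internal IP, it has marker H): it has marker Y.
By R5 (it has marker G, it has a valid MFA token, it is denied): it carries flag C1.
By R9 (it is classified as F): it has an admin role.
By R10 (it is tagged P): it has attribute E1.
By R15 (it carries flag C): it has owner permission.
By R17 (it is classified as L1, it is in category X1): it carries flag J1.
By R18 (it has marker H, it is in state Q1): it is sandboxed.
By R20 (it has a valid MFA token): it is authenticated.
By R23 (it is logged for compliance): it is in state Z.
By R24 (it has an admin role): it is classified as H1.
By R33 (it has owner permission, it has attribute E1, it carries flag C1): it is tagged Y1.
By R34 (it is tagged Y1, it is in category W1): it is read-only.
By R35 (it is read-only, it has marker H, it is in category W1): it has an expired credential.
By R36 (it has marker Y, it carries flag J1, it is in category W1): it satisfies condition F1.
By R37 (it meets criterion T1, it carries flag V, it has marker H): it is rate-limited.
By R7 (it is sandboxed): it is in category K.
By R16 (it is classified as H1, it has attribute Z1): it carries a delegation token.
By R19 (it is in state Z): it is in category P1.
By R22 (it satisfies condition F1, it is in category P1): it is granted.
By R26 (it is granted, it is in state Q1, it is authenticated): it satisfies condition W.
By R28 (it carries a delegation token, it is logged for compliance): it has marker D1.
By R30 (it is rate-limited, it is in category X1): it is audited.
By R8 (it has marker D1, it has a valid MFA token): it meets criterion L.
By R14 (it satisfies condition W): it is from a trusted device.
By R27 (it is audited, it satisfies condition J): it is classified as E.
By R32 (it is classified as E): it is in state D.
By R4 (it meets criterion L, it is denied, it carries flag V): it is in state S.
By R6 (it has an expired credential, it has a valid MFA token, it is in state D): it meets criterion N1.
By R25 (it meets criterion N1, it is from a trusted device): it satisfies condition A.
By R31 (it satisfies condition A, it is in category K): it meets criterion K1.
By R2 (it is in state S, it is in category W1, it satisfies condition B1): it is tagged A1.
By R11 (it is tagged A1, it is classified as L1): it carries flag N.
By R12 (it meets criterion K1): it is in category M1.
By R38 (it carries flag N, it is in category M1): it is in state B.

Yes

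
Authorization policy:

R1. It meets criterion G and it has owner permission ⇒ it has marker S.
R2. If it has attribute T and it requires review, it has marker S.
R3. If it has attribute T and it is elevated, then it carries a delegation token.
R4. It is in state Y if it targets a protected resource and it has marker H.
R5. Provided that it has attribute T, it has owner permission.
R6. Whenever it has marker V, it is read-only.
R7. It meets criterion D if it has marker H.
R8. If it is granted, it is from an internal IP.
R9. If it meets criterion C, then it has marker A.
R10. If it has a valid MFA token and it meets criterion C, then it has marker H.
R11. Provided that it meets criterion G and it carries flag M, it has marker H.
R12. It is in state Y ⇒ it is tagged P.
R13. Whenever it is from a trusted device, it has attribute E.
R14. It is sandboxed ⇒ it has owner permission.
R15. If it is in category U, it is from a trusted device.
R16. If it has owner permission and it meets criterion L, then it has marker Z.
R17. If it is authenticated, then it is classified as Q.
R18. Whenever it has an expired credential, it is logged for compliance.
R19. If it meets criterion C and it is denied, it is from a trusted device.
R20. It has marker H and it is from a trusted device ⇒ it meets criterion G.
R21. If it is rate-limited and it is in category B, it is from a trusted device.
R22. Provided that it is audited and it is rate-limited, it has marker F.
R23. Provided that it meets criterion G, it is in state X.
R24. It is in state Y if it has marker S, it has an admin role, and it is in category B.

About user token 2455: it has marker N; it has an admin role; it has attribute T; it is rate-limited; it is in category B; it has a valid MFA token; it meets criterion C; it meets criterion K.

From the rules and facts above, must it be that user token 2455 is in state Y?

By R5 (it has attribute T): it has owner permission.
By R10 (it has a valid MFA token, it meets criterion C): it has marker H.
By R21 (it is rate-limited, it is in category B): it is from a trusted device.
By R20 (it has marker H, it is from a trusted device): it meets criterion G.
By R1 (it meets criterion G, it has owner permission): it has marker S.
By R24 (it has marker S, it has an admin role, it is in category B): it is in state Y.

Yes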